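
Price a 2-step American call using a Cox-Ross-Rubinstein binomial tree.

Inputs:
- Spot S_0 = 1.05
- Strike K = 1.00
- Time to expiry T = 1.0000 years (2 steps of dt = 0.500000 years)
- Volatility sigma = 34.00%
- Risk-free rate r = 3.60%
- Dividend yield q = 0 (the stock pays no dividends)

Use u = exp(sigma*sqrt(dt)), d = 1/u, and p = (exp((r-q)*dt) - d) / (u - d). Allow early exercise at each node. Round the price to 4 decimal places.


Answer: Price = V(0,0) = 0.1777

Derivation:
dt = T/N = 0.500000
u = exp(sigma*sqrt(dt)) = 1.271778; d = 1/u = 0.786300
p = (exp((r-q)*dt) - d) / (u - d) = 0.477596
Discount per step: exp(-r*dt) = 0.982161
Stock lattice S(k, i) with i counting down-moves:
  k=0: S(0,0) = 1.0500
  k=1: S(1,0) = 1.3354; S(1,1) = 0.8256
  k=2: S(2,0) = 1.6983; S(2,1) = 1.0500; S(2,2) = 0.6492
Terminal payoffs V(N, i) = max(S_T - K, 0):
  V(2,0) = 0.698292; V(2,1) = 0.050000; V(2,2) = 0.000000
Backward induction: V(k, i) = exp(-r*dt) * [p * V(k+1, i) + (1-p) * V(k+1, i+1)]; then take max(V_cont, immediate exercise) for American.
  V(1,0) = exp(-r*dt) * [p*0.698292 + (1-p)*0.050000] = 0.353206; exercise = 0.335367; V(1,0) = max -> 0.353206
  V(1,1) = exp(-r*dt) * [p*0.050000 + (1-p)*0.000000] = 0.023454; exercise = 0.000000; V(1,1) = max -> 0.023454
  V(0,0) = exp(-r*dt) * [p*0.353206 + (1-p)*0.023454] = 0.177715; exercise = 0.050000; V(0,0) = max -> 0.177715


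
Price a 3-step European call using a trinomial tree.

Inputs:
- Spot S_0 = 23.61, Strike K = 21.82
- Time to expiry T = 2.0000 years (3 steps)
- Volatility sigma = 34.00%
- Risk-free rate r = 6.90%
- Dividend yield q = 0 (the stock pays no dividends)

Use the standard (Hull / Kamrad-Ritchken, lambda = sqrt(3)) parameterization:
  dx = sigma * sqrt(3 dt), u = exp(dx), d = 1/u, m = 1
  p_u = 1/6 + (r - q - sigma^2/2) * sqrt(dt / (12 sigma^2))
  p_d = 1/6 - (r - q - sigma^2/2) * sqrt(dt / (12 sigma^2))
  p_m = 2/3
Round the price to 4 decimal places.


Answer: Price = V(0,0) = 6.6360

Derivation:
dt = T/N = 0.666667; dx = sigma*sqrt(3*dt) = 0.480833
u = exp(dx) = 1.617421; d = 1/u = 0.618268
p_u = 0.174431, p_m = 0.666667, p_d = 0.158902
Discount per step: exp(-r*dt) = 0.955042
Stock lattice S(k, j) with j the centered position index:
  k=0: S(0,+0) = 23.6100
  k=1: S(1,-1) = 14.5973; S(1,+0) = 23.6100; S(1,+1) = 38.1873
  k=2: S(2,-2) = 9.0251; S(2,-1) = 14.5973; S(2,+0) = 23.6100; S(2,+1) = 38.1873; S(2,+2) = 61.7649
  k=3: S(3,-3) = 5.5799; S(3,-2) = 9.0251; S(3,-1) = 14.5973; S(3,+0) = 23.6100; S(3,+1) = 38.1873; S(3,+2) = 61.7649; S(3,+3) = 99.8999
Terminal payoffs V(N, j) = max(S_T - K, 0):
  V(3,-3) = 0.000000; V(3,-2) = 0.000000; V(3,-1) = 0.000000; V(3,+0) = 1.790000; V(3,+1) = 16.367299; V(3,+2) = 39.944920; V(3,+3) = 78.079850
Backward induction: V(k, j) = exp(-r*dt) * [p_u * V(k+1, j+1) + p_m * V(k+1, j) + p_d * V(k+1, j-1)]
  V(2,-2) = exp(-r*dt) * [p_u*0.000000 + p_m*0.000000 + p_d*0.000000] = 0.000000
  V(2,-1) = exp(-r*dt) * [p_u*1.790000 + p_m*0.000000 + p_d*0.000000] = 0.298194
  V(2,+0) = exp(-r*dt) * [p_u*16.367299 + p_m*1.790000 + p_d*0.000000] = 3.866294
  V(2,+1) = exp(-r*dt) * [p_u*39.944920 + p_m*16.367299 + p_d*1.790000] = 17.346999
  V(2,+2) = exp(-r*dt) * [p_u*78.079850 + p_m*39.944920 + p_d*16.367299] = 40.923829
  V(1,-1) = exp(-r*dt) * [p_u*3.866294 + p_m*0.298194 + p_d*0.000000] = 0.833940
  V(1,+0) = exp(-r*dt) * [p_u*17.346999 + p_m*3.866294 + p_d*0.298194] = 5.396720
  V(1,+1) = exp(-r*dt) * [p_u*40.923829 + p_m*17.346999 + p_d*3.866294] = 18.448940
  V(0,+0) = exp(-r*dt) * [p_u*18.448940 + p_m*5.396720 + p_d*0.833940] = 6.636008


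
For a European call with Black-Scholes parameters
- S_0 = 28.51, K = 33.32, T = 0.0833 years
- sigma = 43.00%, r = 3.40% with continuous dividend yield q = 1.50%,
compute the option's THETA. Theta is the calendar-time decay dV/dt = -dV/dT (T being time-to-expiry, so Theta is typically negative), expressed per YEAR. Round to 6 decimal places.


Answer: Theta = -4.268756

Derivation:
d1 = -1.1814073816; d2 = -1.3055128609
phi(d1) = 0.1985329428; exp(-qT) = 0.9987512803; exp(-rT) = 0.9971718069
Theta = -S*exp(-qT)*phi(d1)*sigma/(2*sqrt(T)) - r*K*exp(-rT)*N(d2) + q*S*exp(-qT)*N(d1)
N(d1) = 0.1187204635; N(d2) = 0.0958591354; sqrt(T) = 0.2886173938
Term 1 = -28.5100 * 0.9987512803 * 0.1985329428 * 0.4300 / (2 * 0.2886173938) = -4.2111732182
Term 2 = -0.0340 * 33.3200 * 0.9971718069 * 0.0958591354 = -0.1082897643
Term 3 = 0.0150 * 28.5100 * 0.9987512803 * 0.1187204635 = 0.0507074077
Theta = -4.2111732182 + (-0.1082897643) + (0.0507074077) = -4.268756


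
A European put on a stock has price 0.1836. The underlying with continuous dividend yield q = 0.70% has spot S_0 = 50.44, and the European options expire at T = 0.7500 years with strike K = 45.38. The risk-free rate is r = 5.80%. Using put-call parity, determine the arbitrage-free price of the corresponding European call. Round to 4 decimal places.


Put-call parity: C - P = S_0 * exp(-qT) - K * exp(-rT).
S_0 * exp(-qT) = 50.4400 * 0.99476376 = 50.17588391
K * exp(-rT) = 45.3800 * 0.95743255 = 43.44828930
C = P + S*exp(-qT) - K*exp(-rT)
C = 0.1836 + 50.17588391 - 43.44828930 = 6.9112

Answer: Call price = 6.9112


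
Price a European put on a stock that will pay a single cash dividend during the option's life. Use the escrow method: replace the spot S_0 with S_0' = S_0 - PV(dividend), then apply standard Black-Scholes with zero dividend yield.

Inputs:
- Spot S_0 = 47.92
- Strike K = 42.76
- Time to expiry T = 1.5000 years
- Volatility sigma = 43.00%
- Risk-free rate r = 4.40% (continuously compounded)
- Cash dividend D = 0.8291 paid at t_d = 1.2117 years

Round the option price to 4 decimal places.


Answer: Price = 5.9203

Derivation:
PV(D) = D * exp(-r * t_d) = 0.8291 * 0.94808151 = 0.78605438
S_0' = S_0 - PV(D) = 47.9200 - 0.78605438 = 47.13394562
d1 = (ln(S_0'/K) + (r + sigma^2/2)*T) / (sigma*sqrt(T)) = 0.57357056
d2 = d1 - sigma*sqrt(T) = 0.04693027
exp(-rT) = 0.93613086
N(-d1) = 0.28312922; N(-d2) = 0.48128440
P = K * exp(-rT) * N(-d2) - S_0' * N(-d1) = 42.7600 * 0.93613086 * 0.48128440 - 47.13394562 * 0.28312922 = 5.9203


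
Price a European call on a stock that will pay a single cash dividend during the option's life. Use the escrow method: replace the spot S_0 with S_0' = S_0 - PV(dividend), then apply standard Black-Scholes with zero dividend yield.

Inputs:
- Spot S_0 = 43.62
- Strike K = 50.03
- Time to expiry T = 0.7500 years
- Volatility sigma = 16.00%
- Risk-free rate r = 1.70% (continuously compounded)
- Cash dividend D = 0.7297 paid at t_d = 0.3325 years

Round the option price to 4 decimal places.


PV(D) = D * exp(-r * t_d) = 0.7297 * 0.99436345 = 0.72558701
S_0' = S_0 - PV(D) = 43.6200 - 0.72558701 = 42.89441299
d1 = (ln(S_0'/K) + (r + sigma^2/2)*T) / (sigma*sqrt(T)) = -0.94924497
d2 = d1 - sigma*sqrt(T) = -1.08780903
exp(-rT) = 0.98733094
N(d1) = 0.17124802; N(d2) = 0.13833971
C = S_0' * N(d1) - K * exp(-rT) * N(d2) = 42.89441299 * 0.17124802 - 50.0300 * 0.98733094 * 0.13833971 = 0.5121

Answer: Price = 0.5121


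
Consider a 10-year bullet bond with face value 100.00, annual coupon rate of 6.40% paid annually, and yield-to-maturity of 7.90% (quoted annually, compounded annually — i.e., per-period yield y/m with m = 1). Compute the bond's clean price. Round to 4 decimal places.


Coupon per period c = face * coupon_rate / m = 6.400000
Periods per year m = 1; per-period yield y/m = 0.079000
Number of cashflows N = 10
Cashflows (t years, CF_t, discount factor 1/(1+y/m)^(m*t), PV):
  t = 1.0000: CF_t = 6.400000, DF = 0.926784, PV = 5.931418
  t = 2.0000: CF_t = 6.400000, DF = 0.858929, PV = 5.497144
  t = 3.0000: CF_t = 6.400000, DF = 0.796041, PV = 5.094665
  t = 4.0000: CF_t = 6.400000, DF = 0.737758, PV = 4.721654
  t = 5.0000: CF_t = 6.400000, DF = 0.683743, PV = 4.375954
  t = 6.0000: CF_t = 6.400000, DF = 0.633682, PV = 4.055564
  t = 7.0000: CF_t = 6.400000, DF = 0.587286, PV = 3.758632
  t = 8.0000: CF_t = 6.400000, DF = 0.544288, PV = 3.483441
  t = 9.0000: CF_t = 6.400000, DF = 0.504437, PV = 3.228397
  t = 10.0000: CF_t = 106.400000, DF = 0.467504, PV = 49.742451
Price P = sum_t PV_t = 89.889321

Answer: Price = 89.8893


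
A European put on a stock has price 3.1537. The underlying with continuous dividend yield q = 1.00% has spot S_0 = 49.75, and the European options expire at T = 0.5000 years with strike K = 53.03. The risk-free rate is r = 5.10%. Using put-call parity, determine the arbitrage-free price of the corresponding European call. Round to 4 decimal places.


Put-call parity: C - P = S_0 * exp(-qT) - K * exp(-rT).
S_0 * exp(-qT) = 49.7500 * 0.99501248 = 49.50187084
K * exp(-rT) = 53.0300 * 0.97482238 = 51.69483076
C = P + S*exp(-qT) - K*exp(-rT)
C = 3.1537 + 49.50187084 - 51.69483076 = 0.9607

Answer: Call price = 0.9607


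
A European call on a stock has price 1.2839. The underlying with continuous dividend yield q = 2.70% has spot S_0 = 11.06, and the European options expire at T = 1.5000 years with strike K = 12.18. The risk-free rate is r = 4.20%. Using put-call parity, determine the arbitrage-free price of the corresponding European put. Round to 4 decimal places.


Answer: Put price = 2.0992

Derivation:
Put-call parity: C - P = S_0 * exp(-qT) - K * exp(-rT).
S_0 * exp(-qT) = 11.0600 * 0.96030916 = 10.62101936
K * exp(-rT) = 12.1800 * 0.93894347 = 11.43633151
P = C - S*exp(-qT) + K*exp(-rT)
P = 1.2839 - 10.62101936 + 11.43633151 = 2.0992


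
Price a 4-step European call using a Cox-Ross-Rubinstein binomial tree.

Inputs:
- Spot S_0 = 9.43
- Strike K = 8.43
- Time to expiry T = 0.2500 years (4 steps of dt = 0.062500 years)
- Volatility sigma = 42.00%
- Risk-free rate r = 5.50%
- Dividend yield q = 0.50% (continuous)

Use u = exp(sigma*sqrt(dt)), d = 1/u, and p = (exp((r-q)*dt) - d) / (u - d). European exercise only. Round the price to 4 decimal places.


dt = T/N = 0.062500
u = exp(sigma*sqrt(dt)) = 1.110711; d = 1/u = 0.900325
p = (exp((r-q)*dt) - d) / (u - d) = 0.488651
Discount per step: exp(-r*dt) = 0.996568
Stock lattice S(k, i) with i counting down-moves:
  k=0: S(0,0) = 9.4300
  k=1: S(1,0) = 10.4740; S(1,1) = 8.4901
  k=2: S(2,0) = 11.6336; S(2,1) = 9.4300; S(2,2) = 7.6438
  k=3: S(3,0) = 12.9215; S(3,1) = 10.4740; S(3,2) = 8.4901; S(3,3) = 6.8819
  k=4: S(4,0) = 14.3521; S(4,1) = 11.6336; S(4,2) = 9.4300; S(4,3) = 7.6438; S(4,4) = 6.1960
Terminal payoffs V(N, i) = max(S_T - K, 0):
  V(4,0) = 5.922097; V(4,1) = 3.203584; V(4,2) = 1.000000; V(4,3) = 0.000000; V(4,4) = 0.000000
Backward induction: V(k, i) = exp(-r*dt) * [p * V(k+1, i) + (1-p) * V(k+1, i+1)].
  V(3,0) = exp(-r*dt) * [p*5.922097 + (1-p)*3.203584] = 4.516436
  V(3,1) = exp(-r*dt) * [p*3.203584 + (1-p)*1.000000] = 2.069657
  V(3,2) = exp(-r*dt) * [p*1.000000 + (1-p)*0.000000] = 0.486974
  V(3,3) = exp(-r*dt) * [p*0.000000 + (1-p)*0.000000] = 0.000000
  V(2,0) = exp(-r*dt) * [p*4.516436 + (1-p)*2.069657] = 3.254073
  V(2,1) = exp(-r*dt) * [p*2.069657 + (1-p)*0.486974] = 1.256029
  V(2,2) = exp(-r*dt) * [p*0.486974 + (1-p)*0.000000] = 0.237144
  V(1,0) = exp(-r*dt) * [p*3.254073 + (1-p)*1.256029] = 2.224714
  V(1,1) = exp(-r*dt) * [p*1.256029 + (1-p)*0.237144] = 0.732500
  V(0,0) = exp(-r*dt) * [p*2.224714 + (1-p)*0.732500] = 1.456656

Answer: Price = V(0,0) = 1.4567


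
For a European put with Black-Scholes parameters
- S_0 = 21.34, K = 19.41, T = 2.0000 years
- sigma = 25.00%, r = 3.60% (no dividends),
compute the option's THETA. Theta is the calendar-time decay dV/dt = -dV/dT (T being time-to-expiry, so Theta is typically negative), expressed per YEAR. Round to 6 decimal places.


Answer: Theta = -0.360085

Derivation:
d1 = 0.6485437696; d2 = 0.2949903790
phi(d1) = 0.3232778710; exp(-qT) = 1.0000000000; exp(-rT) = 0.9305308958
Theta = -S*exp(-qT)*phi(d1)*sigma/(2*sqrt(T)) + r*K*exp(-rT)*N(-d2) - q*S*exp(-qT)*N(-d1)
N(-d1) = 0.2583166555; N(-d2) = 0.3840006146; sqrt(T) = 1.4142135624
Term 1 = -21.3400 * 1.0000000000 * 0.3232778710 * 0.2500 / (2 * 1.4142135624) = -0.6097690927
Term 2 = 0.0360 * 19.4100 * 0.9305308958 * 0.3840006146 = 0.2496840228
Term 3 = 0 (no dividend yield, q = 0)
Theta = -0.6097690927 + (0.2496840228) + (0.0000000000) = -0.360085


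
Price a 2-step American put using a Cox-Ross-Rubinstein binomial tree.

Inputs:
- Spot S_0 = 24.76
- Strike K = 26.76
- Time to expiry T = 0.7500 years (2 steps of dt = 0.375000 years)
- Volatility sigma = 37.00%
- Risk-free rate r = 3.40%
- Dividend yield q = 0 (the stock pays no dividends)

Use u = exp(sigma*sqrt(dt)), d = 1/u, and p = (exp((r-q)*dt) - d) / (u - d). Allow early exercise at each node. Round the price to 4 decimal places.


Answer: Price = V(0,0) = 4.1477

Derivation:
dt = T/N = 0.375000
u = exp(sigma*sqrt(dt)) = 1.254300; d = 1/u = 0.797257
p = (exp((r-q)*dt) - d) / (u - d) = 0.471672
Discount per step: exp(-r*dt) = 0.987331
Stock lattice S(k, i) with i counting down-moves:
  k=0: S(0,0) = 24.7600
  k=1: S(1,0) = 31.0565; S(1,1) = 19.7401
  k=2: S(2,0) = 38.9541; S(2,1) = 24.7600; S(2,2) = 15.7379
Terminal payoffs V(N, i) = max(K - S_T, 0):
  V(2,0) = 0.000000; V(2,1) = 2.000000; V(2,2) = 11.022068
Backward induction: V(k, i) = exp(-r*dt) * [p * V(k+1, i) + (1-p) * V(k+1, i+1)]; then take max(V_cont, immediate exercise) for American.
  V(1,0) = exp(-r*dt) * [p*0.000000 + (1-p)*2.000000] = 1.043269; exercise = 0.000000; V(1,0) = max -> 1.043269
  V(1,1) = exp(-r*dt) * [p*2.000000 + (1-p)*11.022068] = 6.680885; exercise = 7.019909; V(1,1) = max -> 7.019909
  V(0,0) = exp(-r*dt) * [p*1.043269 + (1-p)*7.019909] = 4.147674; exercise = 2.000000; V(0,0) = max -> 4.147674


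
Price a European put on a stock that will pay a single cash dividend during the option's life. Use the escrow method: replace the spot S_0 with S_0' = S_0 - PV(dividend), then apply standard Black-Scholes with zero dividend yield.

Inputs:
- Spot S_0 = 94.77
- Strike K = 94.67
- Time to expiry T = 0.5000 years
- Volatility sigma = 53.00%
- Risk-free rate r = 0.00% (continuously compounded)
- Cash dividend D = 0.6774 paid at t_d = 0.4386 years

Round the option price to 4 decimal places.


PV(D) = D * exp(-r * t_d) = 0.6774 * 1.00000000 = 0.67740000
S_0' = S_0 - PV(D) = 94.7700 - 0.67740000 = 94.09260000
d1 = (ln(S_0'/K) + (r + sigma^2/2)*T) / (sigma*sqrt(T)) = 0.17105912
d2 = d1 - sigma*sqrt(T) = -0.20370747
exp(-rT) = 1.00000000
N(-d1) = 0.43208864; N(-d2) = 0.58070895
P = K * exp(-rT) * N(-d2) - S_0' * N(-d1) = 94.6700 * 1.00000000 * 0.58070895 - 94.09260000 * 0.43208864 = 14.3194

Answer: Price = 14.3194


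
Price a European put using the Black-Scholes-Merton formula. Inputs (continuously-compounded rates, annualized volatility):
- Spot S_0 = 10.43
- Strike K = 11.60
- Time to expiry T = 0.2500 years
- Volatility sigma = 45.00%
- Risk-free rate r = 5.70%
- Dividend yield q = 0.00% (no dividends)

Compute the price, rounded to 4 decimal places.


Answer: Price = 1.5627

Derivation:
d1 = (ln(S/K) + (r - q + 0.5*sigma^2) * T) / (sigma * sqrt(T)) = -0.29669480
d2 = d1 - sigma * sqrt(T) = -0.52169480
exp(-rT) = 0.98585105; exp(-qT) = 1.00000000
P = K * exp(-rT) * N(-d2) - S_0 * exp(-qT) * N(-d1)
N(-d1) = 0.61665023; N(-d2) = 0.69905858
P = 11.6000 * 0.98585105 * 0.69905858 - 10.4300 * 1.00000000 * 0.61665023 = 1.5627


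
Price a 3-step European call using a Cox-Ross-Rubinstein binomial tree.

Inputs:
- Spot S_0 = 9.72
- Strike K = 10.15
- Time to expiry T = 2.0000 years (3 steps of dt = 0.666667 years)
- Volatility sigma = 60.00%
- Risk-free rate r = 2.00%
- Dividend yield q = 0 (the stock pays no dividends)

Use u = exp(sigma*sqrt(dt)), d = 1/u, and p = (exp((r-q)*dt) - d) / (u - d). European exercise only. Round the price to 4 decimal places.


dt = T/N = 0.666667
u = exp(sigma*sqrt(dt)) = 1.632150; d = 1/u = 0.612689
p = (exp((r-q)*dt) - d) / (u - d) = 0.393084
Discount per step: exp(-r*dt) = 0.986755
Stock lattice S(k, i) with i counting down-moves:
  k=0: S(0,0) = 9.7200
  k=1: S(1,0) = 15.8645; S(1,1) = 5.9553
  k=2: S(2,0) = 25.8932; S(2,1) = 9.7200; S(2,2) = 3.6488
  k=3: S(3,0) = 42.2616; S(3,1) = 15.8645; S(3,2) = 5.9553; S(3,3) = 2.2356
Terminal payoffs V(N, i) = max(S_T - K, 0):
  V(3,0) = 32.111625; V(3,1) = 5.714495; V(3,2) = 0.000000; V(3,3) = 0.000000
Backward induction: V(k, i) = exp(-r*dt) * [p * V(k+1, i) + (1-p) * V(k+1, i+1)].
  V(2,0) = exp(-r*dt) * [p*32.111625 + (1-p)*5.714495] = 15.877664
  V(2,1) = exp(-r*dt) * [p*5.714495 + (1-p)*0.000000] = 2.216525
  V(2,2) = exp(-r*dt) * [p*0.000000 + (1-p)*0.000000] = 0.000000
  V(1,0) = exp(-r*dt) * [p*15.877664 + (1-p)*2.216525] = 7.486018
  V(1,1) = exp(-r*dt) * [p*2.216525 + (1-p)*0.000000] = 0.859740
  V(0,0) = exp(-r*dt) * [p*7.486018 + (1-p)*0.859740] = 3.418538

Answer: Price = V(0,0) = 3.4185


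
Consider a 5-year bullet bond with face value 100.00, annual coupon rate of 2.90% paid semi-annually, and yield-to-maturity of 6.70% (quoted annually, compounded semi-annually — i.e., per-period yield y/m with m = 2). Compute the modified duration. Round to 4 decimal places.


Answer: Modified duration = 4.5043

Derivation:
Coupon per period c = face * coupon_rate / m = 1.450000
Periods per year m = 2; per-period yield y/m = 0.033500
Number of cashflows N = 10
Cashflows (t years, CF_t, discount factor 1/(1+y/m)^(m*t), PV):
  t = 0.5000: CF_t = 1.450000, DF = 0.967586, PV = 1.403000
  t = 1.0000: CF_t = 1.450000, DF = 0.936222, PV = 1.357523
  t = 1.5000: CF_t = 1.450000, DF = 0.905876, PV = 1.313520
  t = 2.0000: CF_t = 1.450000, DF = 0.876512, PV = 1.270943
  t = 2.5000: CF_t = 1.450000, DF = 0.848101, PV = 1.229747
  t = 3.0000: CF_t = 1.450000, DF = 0.820611, PV = 1.189885
  t = 3.5000: CF_t = 1.450000, DF = 0.794011, PV = 1.151316
  t = 4.0000: CF_t = 1.450000, DF = 0.768274, PV = 1.113997
  t = 4.5000: CF_t = 1.450000, DF = 0.743371, PV = 1.077888
  t = 5.0000: CF_t = 101.450000, DF = 0.719275, PV = 72.970486
Price P = sum_t PV_t = 84.078305
First compute Macaulay numerator sum_t t * PV_t:
  t * PV_t at t = 0.5000: 0.701500
  t * PV_t at t = 1.0000: 1.357523
  t * PV_t at t = 1.5000: 1.970279
  t * PV_t at t = 2.0000: 2.541886
  t * PV_t at t = 2.5000: 3.074366
  t * PV_t at t = 3.0000: 3.569656
  t * PV_t at t = 3.5000: 4.029607
  t * PV_t at t = 4.0000: 4.455989
  t * PV_t at t = 4.5000: 4.850496
  t * PV_t at t = 5.0000: 364.852432
Macaulay duration D = 391.403735 / 84.078305 = 4.655229
Modified duration = D / (1 + y/m) = 4.655229 / (1 + 0.033500) = 4.504334


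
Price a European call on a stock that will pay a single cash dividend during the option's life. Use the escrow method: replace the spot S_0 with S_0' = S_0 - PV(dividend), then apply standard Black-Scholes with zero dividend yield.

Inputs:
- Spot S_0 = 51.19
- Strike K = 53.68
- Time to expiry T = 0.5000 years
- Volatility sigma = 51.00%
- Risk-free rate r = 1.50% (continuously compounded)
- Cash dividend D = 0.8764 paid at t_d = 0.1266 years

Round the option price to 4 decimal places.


Answer: Price = 6.0221

Derivation:
PV(D) = D * exp(-r * t_d) = 0.8764 * 0.99810280 = 0.87473730
S_0' = S_0 - PV(D) = 51.1900 - 0.87473730 = 50.31526270
d1 = (ln(S_0'/K) + (r + sigma^2/2)*T) / (sigma*sqrt(T)) = 0.02160966
d2 = d1 - sigma*sqrt(T) = -0.33901480
exp(-rT) = 0.99252805
N(d1) = 0.50862034; N(d2) = 0.36729929
C = S_0' * N(d1) - K * exp(-rT) * N(d2) = 50.31526270 * 0.50862034 - 53.6800 * 0.99252805 * 0.36729929 = 6.0221


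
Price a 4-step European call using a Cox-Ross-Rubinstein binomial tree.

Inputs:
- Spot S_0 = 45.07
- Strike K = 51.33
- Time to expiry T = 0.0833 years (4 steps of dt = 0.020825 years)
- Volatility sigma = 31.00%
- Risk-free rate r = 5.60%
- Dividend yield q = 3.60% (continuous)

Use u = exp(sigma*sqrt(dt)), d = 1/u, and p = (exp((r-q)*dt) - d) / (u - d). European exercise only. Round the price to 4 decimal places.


dt = T/N = 0.020825
u = exp(sigma*sqrt(dt)) = 1.045751; d = 1/u = 0.956250
p = (exp((r-q)*dt) - d) / (u - d) = 0.493472
Discount per step: exp(-r*dt) = 0.998834
Stock lattice S(k, i) with i counting down-moves:
  k=0: S(0,0) = 45.0700
  k=1: S(1,0) = 47.1320; S(1,1) = 43.0982
  k=2: S(2,0) = 49.2884; S(2,1) = 45.0700; S(2,2) = 41.2127
  k=3: S(3,0) = 51.5434; S(3,1) = 47.1320; S(3,2) = 43.0982; S(3,3) = 39.4096
  k=4: S(4,0) = 53.9016; S(4,1) = 49.2884; S(4,2) = 45.0700; S(4,3) = 41.2127; S(4,4) = 37.6854
Terminal payoffs V(N, i) = max(S_T - K, 0):
  V(4,0) = 2.571571; V(4,1) = 0.000000; V(4,2) = 0.000000; V(4,3) = 0.000000; V(4,4) = 0.000000
Backward induction: V(k, i) = exp(-r*dt) * [p * V(k+1, i) + (1-p) * V(k+1, i+1)].
  V(3,0) = exp(-r*dt) * [p*2.571571 + (1-p)*0.000000] = 1.267520
  V(3,1) = exp(-r*dt) * [p*0.000000 + (1-p)*0.000000] = 0.000000
  V(3,2) = exp(-r*dt) * [p*0.000000 + (1-p)*0.000000] = 0.000000
  V(3,3) = exp(-r*dt) * [p*0.000000 + (1-p)*0.000000] = 0.000000
  V(2,0) = exp(-r*dt) * [p*1.267520 + (1-p)*0.000000] = 0.624757
  V(2,1) = exp(-r*dt) * [p*0.000000 + (1-p)*0.000000] = 0.000000
  V(2,2) = exp(-r*dt) * [p*0.000000 + (1-p)*0.000000] = 0.000000
  V(1,0) = exp(-r*dt) * [p*0.624757 + (1-p)*0.000000] = 0.307941
  V(1,1) = exp(-r*dt) * [p*0.000000 + (1-p)*0.000000] = 0.000000
  V(0,0) = exp(-r*dt) * [p*0.307941 + (1-p)*0.000000] = 0.151783

Answer: Price = V(0,0) = 0.1518


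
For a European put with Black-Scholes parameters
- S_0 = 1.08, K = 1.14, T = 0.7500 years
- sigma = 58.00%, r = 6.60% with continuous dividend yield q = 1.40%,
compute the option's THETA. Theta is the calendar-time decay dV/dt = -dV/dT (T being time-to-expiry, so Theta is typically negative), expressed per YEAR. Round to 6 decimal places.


Answer: Theta = -0.101764

Derivation:
d1 = 0.2211505938; d2 = -0.2811441404
phi(d1) = 0.3893049436; exp(-qT) = 0.9895549326; exp(-rT) = 0.9517051581
Theta = -S*exp(-qT)*phi(d1)*sigma/(2*sqrt(T)) + r*K*exp(-rT)*N(-d2) - q*S*exp(-qT)*N(-d1)
N(-d1) = 0.4124875886; N(-d2) = 0.6107000766; sqrt(T) = 0.8660254038
Term 1 = -1.0800 * 0.9895549326 * 0.3893049436 * 0.5800 / (2 * 0.8660254038) = -0.1393224004
Term 2 = 0.0660 * 1.1400 * 0.9517051581 * 0.6107000766 = 0.0437299705
Term 3 = -0.0140 * 1.0800 * 0.9895549326 * 0.4124875886 = -0.0061716684
Theta = -0.1393224004 + (0.0437299705) + (-0.0061716684) = -0.101764


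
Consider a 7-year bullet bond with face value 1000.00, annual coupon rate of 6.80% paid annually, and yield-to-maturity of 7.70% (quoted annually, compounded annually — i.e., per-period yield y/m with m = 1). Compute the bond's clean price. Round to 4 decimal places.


Coupon per period c = face * coupon_rate / m = 68.000000
Periods per year m = 1; per-period yield y/m = 0.077000
Number of cashflows N = 7
Cashflows (t years, CF_t, discount factor 1/(1+y/m)^(m*t), PV):
  t = 1.0000: CF_t = 68.000000, DF = 0.928505, PV = 63.138347
  t = 2.0000: CF_t = 68.000000, DF = 0.862122, PV = 58.624278
  t = 3.0000: CF_t = 68.000000, DF = 0.800484, PV = 54.432941
  t = 4.0000: CF_t = 68.000000, DF = 0.743254, PV = 50.541264
  t = 5.0000: CF_t = 68.000000, DF = 0.690115, PV = 46.927822
  t = 6.0000: CF_t = 68.000000, DF = 0.640775, PV = 43.572722
  t = 7.0000: CF_t = 1068.000000, DF = 0.594963, PV = 635.420657
Price P = sum_t PV_t = 952.658032

Answer: Price = 952.6580


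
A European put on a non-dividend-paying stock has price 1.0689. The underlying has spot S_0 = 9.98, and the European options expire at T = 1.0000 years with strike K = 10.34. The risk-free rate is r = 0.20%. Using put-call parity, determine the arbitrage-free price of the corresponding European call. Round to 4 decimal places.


Answer: Call price = 0.7296

Derivation:
Put-call parity: C - P = S_0 * exp(-qT) - K * exp(-rT).
S_0 * exp(-qT) = 9.9800 * 1.00000000 = 9.98000000
K * exp(-rT) = 10.3400 * 0.99800200 = 10.31934067
C = P + S*exp(-qT) - K*exp(-rT)
C = 1.0689 + 9.98000000 - 10.31934067 = 0.7296


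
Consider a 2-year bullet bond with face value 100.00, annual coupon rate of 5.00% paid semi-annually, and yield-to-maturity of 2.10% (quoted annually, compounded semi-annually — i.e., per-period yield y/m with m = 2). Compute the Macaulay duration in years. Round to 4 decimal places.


Answer: Macaulay duration = 1.9302 years

Derivation:
Coupon per period c = face * coupon_rate / m = 2.500000
Periods per year m = 2; per-period yield y/m = 0.010500
Number of cashflows N = 4
Cashflows (t years, CF_t, discount factor 1/(1+y/m)^(m*t), PV):
  t = 0.5000: CF_t = 2.500000, DF = 0.989609, PV = 2.474023
  t = 1.0000: CF_t = 2.500000, DF = 0.979326, PV = 2.448315
  t = 1.5000: CF_t = 2.500000, DF = 0.969150, PV = 2.422875
  t = 2.0000: CF_t = 102.500000, DF = 0.959080, PV = 98.305676
Price P = sum_t PV_t = 105.650889
Macaulay numerator sum_t t * PV_t:
  t * PV_t at t = 0.5000: 1.237011
  t * PV_t at t = 1.0000: 2.448315
  t * PV_t at t = 1.5000: 3.634313
  t * PV_t at t = 2.0000: 196.611352
Macaulay duration D = (sum_t t * PV_t) / P = 203.930992 / 105.650889 = 1.930234


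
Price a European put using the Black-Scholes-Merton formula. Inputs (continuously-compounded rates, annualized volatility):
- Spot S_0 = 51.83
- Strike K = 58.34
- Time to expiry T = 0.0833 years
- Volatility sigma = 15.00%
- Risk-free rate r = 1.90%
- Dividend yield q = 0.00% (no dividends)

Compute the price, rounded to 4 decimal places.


Answer: Price = 6.4203

Derivation:
d1 = (ln(S/K) + (r - q + 0.5*sigma^2) * T) / (sigma * sqrt(T)) = -2.67479853
d2 = d1 - sigma * sqrt(T) = -2.71809114
exp(-rT) = 0.99841855; exp(-qT) = 1.00000000
P = K * exp(-rT) * N(-d2) - S_0 * exp(-qT) * N(-d1)
N(-d1) = 0.99626129; N(-d2) = 0.99671701
P = 58.3400 * 0.99841855 * 0.99671701 - 51.8300 * 1.00000000 * 0.99626129 = 6.4203


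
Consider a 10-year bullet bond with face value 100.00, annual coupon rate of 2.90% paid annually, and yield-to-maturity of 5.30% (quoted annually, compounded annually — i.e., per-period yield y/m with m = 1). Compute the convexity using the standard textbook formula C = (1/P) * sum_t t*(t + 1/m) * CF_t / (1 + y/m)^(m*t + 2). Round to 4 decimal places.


Coupon per period c = face * coupon_rate / m = 2.900000
Periods per year m = 1; per-period yield y/m = 0.053000
Number of cashflows N = 10
Cashflows (t years, CF_t, discount factor 1/(1+y/m)^(m*t), PV):
  t = 1.0000: CF_t = 2.900000, DF = 0.949668, PV = 2.754036
  t = 2.0000: CF_t = 2.900000, DF = 0.901869, PV = 2.615419
  t = 3.0000: CF_t = 2.900000, DF = 0.856475, PV = 2.483779
  t = 4.0000: CF_t = 2.900000, DF = 0.813367, PV = 2.358764
  t = 5.0000: CF_t = 2.900000, DF = 0.772428, PV = 2.240042
  t = 6.0000: CF_t = 2.900000, DF = 0.733550, PV = 2.127295
  t = 7.0000: CF_t = 2.900000, DF = 0.696629, PV = 2.020223
  t = 8.0000: CF_t = 2.900000, DF = 0.661566, PV = 1.918541
  t = 9.0000: CF_t = 2.900000, DF = 0.628268, PV = 1.821976
  t = 10.0000: CF_t = 102.900000, DF = 0.596645, PV = 61.394810
Price P = sum_t PV_t = 81.734886
Convexity numerator sum_t t*(t + 1/m) * CF_t / (1+y/m)^(m*t + 2):
  t = 1.0000: term = 4.967557
  t = 2.0000: term = 14.152585
  t = 3.0000: term = 26.880503
  t = 4.0000: term = 42.545905
  t = 5.0000: term = 60.606702
  t = 6.0000: term = 80.578712
  t = 7.0000: term = 102.030657
  t = 8.0000: term = 124.579557
  t = 9.0000: term = 147.886464
  t = 10.0000: term = 6090.705568
Convexity = (1/P) * sum = 6694.934210 / 81.734886 = 81.910364

Answer: Convexity = 81.9104


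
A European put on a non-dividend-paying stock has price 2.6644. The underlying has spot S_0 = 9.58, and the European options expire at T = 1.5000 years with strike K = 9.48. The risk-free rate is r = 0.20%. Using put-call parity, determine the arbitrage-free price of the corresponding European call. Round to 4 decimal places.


Put-call parity: C - P = S_0 * exp(-qT) - K * exp(-rT).
S_0 * exp(-qT) = 9.5800 * 1.00000000 = 9.58000000
K * exp(-rT) = 9.4800 * 0.99700450 = 9.45160262
C = P + S*exp(-qT) - K*exp(-rT)
C = 2.6644 + 9.58000000 - 9.45160262 = 2.7928

Answer: Call price = 2.7928


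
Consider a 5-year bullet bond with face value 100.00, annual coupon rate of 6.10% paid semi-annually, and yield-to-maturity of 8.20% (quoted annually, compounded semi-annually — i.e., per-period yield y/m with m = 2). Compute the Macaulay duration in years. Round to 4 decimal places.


Answer: Macaulay duration = 4.3504 years

Derivation:
Coupon per period c = face * coupon_rate / m = 3.050000
Periods per year m = 2; per-period yield y/m = 0.041000
Number of cashflows N = 10
Cashflows (t years, CF_t, discount factor 1/(1+y/m)^(m*t), PV):
  t = 0.5000: CF_t = 3.050000, DF = 0.960615, PV = 2.929875
  t = 1.0000: CF_t = 3.050000, DF = 0.922781, PV = 2.814481
  t = 1.5000: CF_t = 3.050000, DF = 0.886437, PV = 2.703632
  t = 2.0000: CF_t = 3.050000, DF = 0.851524, PV = 2.597149
  t = 2.5000: CF_t = 3.050000, DF = 0.817987, PV = 2.494860
  t = 3.0000: CF_t = 3.050000, DF = 0.785770, PV = 2.396599
  t = 3.5000: CF_t = 3.050000, DF = 0.754823, PV = 2.302209
  t = 4.0000: CF_t = 3.050000, DF = 0.725094, PV = 2.211536
  t = 4.5000: CF_t = 3.050000, DF = 0.696536, PV = 2.124434
  t = 5.0000: CF_t = 103.050000, DF = 0.669103, PV = 68.951021
Price P = sum_t PV_t = 91.525798
Macaulay numerator sum_t t * PV_t:
  t * PV_t at t = 0.5000: 1.464938
  t * PV_t at t = 1.0000: 2.814481
  t * PV_t at t = 1.5000: 4.055449
  t * PV_t at t = 2.0000: 5.194299
  t * PV_t at t = 2.5000: 6.237150
  t * PV_t at t = 3.0000: 7.189798
  t * PV_t at t = 3.5000: 8.057731
  t * PV_t at t = 4.0000: 8.846144
  t * PV_t at t = 4.5000: 9.559954
  t * PV_t at t = 5.0000: 344.755105
Macaulay duration D = (sum_t t * PV_t) / P = 398.175048 / 91.525798 = 4.350413


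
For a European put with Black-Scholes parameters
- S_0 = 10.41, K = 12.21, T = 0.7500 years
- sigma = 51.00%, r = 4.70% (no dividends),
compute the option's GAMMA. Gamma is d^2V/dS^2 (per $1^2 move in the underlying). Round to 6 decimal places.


d1 = -0.0604540195; d2 = -0.5021269754
phi(d1) = 0.3982139412; exp(-qT) = 1.0000000000; exp(-rT) = 0.9653640451
Gamma = exp(-qT) * phi(d1) / (S * sigma * sqrt(T)) = 1.0000000000 * 0.3982139412 / (10.4100 * 0.5100 * 0.8660254038) = 0.086609

Answer: Gamma = 0.086609


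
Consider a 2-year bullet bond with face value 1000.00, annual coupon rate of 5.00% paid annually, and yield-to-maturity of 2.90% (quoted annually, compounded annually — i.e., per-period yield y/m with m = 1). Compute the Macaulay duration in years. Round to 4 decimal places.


Answer: Macaulay duration = 1.9533 years

Derivation:
Coupon per period c = face * coupon_rate / m = 50.000000
Periods per year m = 1; per-period yield y/m = 0.029000
Number of cashflows N = 2
Cashflows (t years, CF_t, discount factor 1/(1+y/m)^(m*t), PV):
  t = 1.0000: CF_t = 50.000000, DF = 0.971817, PV = 48.590865
  t = 2.0000: CF_t = 1050.000000, DF = 0.944429, PV = 991.650304
Price P = sum_t PV_t = 1040.241169
Macaulay numerator sum_t t * PV_t:
  t * PV_t at t = 1.0000: 48.590865
  t * PV_t at t = 2.0000: 1983.300609
Macaulay duration D = (sum_t t * PV_t) / P = 2031.891474 / 1040.241169 = 1.953289


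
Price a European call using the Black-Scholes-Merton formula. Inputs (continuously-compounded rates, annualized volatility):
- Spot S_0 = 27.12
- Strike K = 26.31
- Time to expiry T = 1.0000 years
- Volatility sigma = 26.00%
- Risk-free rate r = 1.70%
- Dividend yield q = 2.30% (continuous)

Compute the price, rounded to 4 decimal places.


Answer: Price = 3.0386

Derivation:
d1 = (ln(S/K) + (r - q + 0.5*sigma^2) * T) / (sigma * sqrt(T)) = 0.22354757
d2 = d1 - sigma * sqrt(T) = -0.03645243
exp(-rT) = 0.98314368; exp(-qT) = 0.97726248
C = S_0 * exp(-qT) * N(d1) - K * exp(-rT) * N(d2)
N(d1) = 0.58844532; N(d2) = 0.48546080
C = 27.1200 * 0.97726248 * 0.58844532 - 26.3100 * 0.98314368 * 0.48546080 = 3.0386


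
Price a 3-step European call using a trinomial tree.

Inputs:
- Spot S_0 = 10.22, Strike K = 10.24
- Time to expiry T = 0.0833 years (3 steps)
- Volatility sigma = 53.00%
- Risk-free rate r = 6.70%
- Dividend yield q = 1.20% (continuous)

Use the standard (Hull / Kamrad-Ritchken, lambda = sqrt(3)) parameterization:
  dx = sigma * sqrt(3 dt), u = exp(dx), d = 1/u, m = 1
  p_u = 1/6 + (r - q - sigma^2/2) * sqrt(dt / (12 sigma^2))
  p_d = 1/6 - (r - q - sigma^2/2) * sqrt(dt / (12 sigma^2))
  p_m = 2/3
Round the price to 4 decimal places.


dt = T/N = 0.027767; dx = sigma*sqrt(3*dt) = 0.152967
u = exp(dx) = 1.165287; d = 1/u = 0.858158
p_u = 0.158911, p_m = 0.666667, p_d = 0.174422
Discount per step: exp(-r*dt) = 0.998141
Stock lattice S(k, j) with j the centered position index:
  k=0: S(0,+0) = 10.2200
  k=1: S(1,-1) = 8.7704; S(1,+0) = 10.2200; S(1,+1) = 11.9092
  k=2: S(2,-2) = 7.5264; S(2,-1) = 8.7704; S(2,+0) = 10.2200; S(2,+1) = 11.9092; S(2,+2) = 13.8777
  k=3: S(3,-3) = 6.4588; S(3,-2) = 7.5264; S(3,-1) = 8.7704; S(3,+0) = 10.2200; S(3,+1) = 11.9092; S(3,+2) = 13.8777; S(3,+3) = 16.1715
Terminal payoffs V(N, j) = max(S_T - K, 0):
  V(3,-3) = 0.000000; V(3,-2) = 0.000000; V(3,-1) = 0.000000; V(3,+0) = 0.000000; V(3,+1) = 1.669231; V(3,+2) = 3.637669; V(3,+3) = 5.931465
Backward induction: V(k, j) = exp(-r*dt) * [p_u * V(k+1, j+1) + p_m * V(k+1, j) + p_d * V(k+1, j-1)]
  V(2,-2) = exp(-r*dt) * [p_u*0.000000 + p_m*0.000000 + p_d*0.000000] = 0.000000
  V(2,-1) = exp(-r*dt) * [p_u*0.000000 + p_m*0.000000 + p_d*0.000000] = 0.000000
  V(2,+0) = exp(-r*dt) * [p_u*1.669231 + p_m*0.000000 + p_d*0.000000] = 0.264766
  V(2,+1) = exp(-r*dt) * [p_u*3.637669 + p_m*1.669231 + p_d*0.000000] = 1.687744
  V(2,+2) = exp(-r*dt) * [p_u*5.931465 + p_m*3.637669 + p_d*1.669231] = 3.652039
  V(1,-1) = exp(-r*dt) * [p_u*0.264766 + p_m*0.000000 + p_d*0.000000] = 0.041996
  V(1,+0) = exp(-r*dt) * [p_u*1.687744 + p_m*0.264766 + p_d*0.000000] = 0.443886
  V(1,+1) = exp(-r*dt) * [p_u*3.652039 + p_m*1.687744 + p_d*0.264766] = 1.748438
  V(0,+0) = exp(-r*dt) * [p_u*1.748438 + p_m*0.443886 + p_d*0.041996] = 0.580015

Answer: Price = V(0,0) = 0.5800


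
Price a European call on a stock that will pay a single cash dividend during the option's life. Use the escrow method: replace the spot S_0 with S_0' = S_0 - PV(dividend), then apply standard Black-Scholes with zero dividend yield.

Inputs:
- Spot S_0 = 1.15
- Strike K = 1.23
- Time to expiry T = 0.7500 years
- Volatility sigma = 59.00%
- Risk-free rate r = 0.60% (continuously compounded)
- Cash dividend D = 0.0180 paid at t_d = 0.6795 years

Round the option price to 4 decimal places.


Answer: Price = 0.1941

Derivation:
PV(D) = D * exp(-r * t_d) = 0.0180 * 0.99593130 = 0.01792676
S_0' = S_0 - PV(D) = 1.1500 - 0.01792676 = 1.13207324
d1 = (ln(S_0'/K) + (r + sigma^2/2)*T) / (sigma*sqrt(T)) = 0.10191505
d2 = d1 - sigma*sqrt(T) = -0.40903993
exp(-rT) = 0.99551011
N(d1) = 0.54058795; N(d2) = 0.34125518
C = S_0' * N(d1) - K * exp(-rT) * N(d2) = 1.13207324 * 0.54058795 - 1.2300 * 0.99551011 * 0.34125518 = 0.1941


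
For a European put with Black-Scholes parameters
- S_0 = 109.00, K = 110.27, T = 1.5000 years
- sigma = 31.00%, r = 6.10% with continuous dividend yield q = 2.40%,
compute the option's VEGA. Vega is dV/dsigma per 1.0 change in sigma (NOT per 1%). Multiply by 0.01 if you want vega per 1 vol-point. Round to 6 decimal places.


d1 = 0.3055039914; d2 = -0.0741669187
phi(d1) = 0.3807528212; exp(-qT) = 0.9646402935; exp(-rT) = 0.9125613162
Vega = S * exp(-qT) * phi(d1) * sqrt(T) = 109.0000 * 0.9646402935 * 0.3807528212 * 1.2247448714 = 49.032118

Answer: Vega = 49.032118


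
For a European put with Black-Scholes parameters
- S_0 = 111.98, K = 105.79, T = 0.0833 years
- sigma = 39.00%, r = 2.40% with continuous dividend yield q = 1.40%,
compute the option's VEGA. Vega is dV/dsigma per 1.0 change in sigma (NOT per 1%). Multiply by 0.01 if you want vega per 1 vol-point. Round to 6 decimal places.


d1 = 0.5688682140; d2 = 0.4563074304
phi(d1) = 0.3393429417; exp(-qT) = 0.9988344797; exp(-rT) = 0.9980027971
Vega = S * exp(-qT) * phi(d1) * sqrt(T) = 111.9800 * 0.9988344797 * 0.3393429417 * 0.2886173938 = 10.954569

Answer: Vega = 10.954569


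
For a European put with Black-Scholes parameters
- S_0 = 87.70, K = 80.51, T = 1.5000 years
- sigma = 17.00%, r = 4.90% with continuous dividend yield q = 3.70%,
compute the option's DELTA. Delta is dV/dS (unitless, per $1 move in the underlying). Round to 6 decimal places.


Answer: Delta = -0.259006

Derivation:
d1 = 0.6014001580; d2 = 0.3931935299
phi(d1) = 0.3329444538; exp(-qT) = 0.9460120237; exp(-rT) = 0.9291361458
N(-d1) = 0.2737867467
Delta = -exp(-qT) * N(-d1) = -0.9460120237 * 0.2737867467 = -0.259006


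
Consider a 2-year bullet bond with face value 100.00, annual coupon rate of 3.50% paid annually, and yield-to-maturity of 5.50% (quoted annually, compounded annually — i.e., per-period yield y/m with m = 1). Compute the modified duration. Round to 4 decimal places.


Answer: Modified duration = 1.8631

Derivation:
Coupon per period c = face * coupon_rate / m = 3.500000
Periods per year m = 1; per-period yield y/m = 0.055000
Number of cashflows N = 2
Cashflows (t years, CF_t, discount factor 1/(1+y/m)^(m*t), PV):
  t = 1.0000: CF_t = 3.500000, DF = 0.947867, PV = 3.317536
  t = 2.0000: CF_t = 103.500000, DF = 0.898452, PV = 92.989825
Price P = sum_t PV_t = 96.307361
First compute Macaulay numerator sum_t t * PV_t:
  t * PV_t at t = 1.0000: 3.317536
  t * PV_t at t = 2.0000: 185.979650
Macaulay duration D = 189.297186 / 96.307361 = 1.965553
Modified duration = D / (1 + y/m) = 1.965553 / (1 + 0.055000) = 1.863083


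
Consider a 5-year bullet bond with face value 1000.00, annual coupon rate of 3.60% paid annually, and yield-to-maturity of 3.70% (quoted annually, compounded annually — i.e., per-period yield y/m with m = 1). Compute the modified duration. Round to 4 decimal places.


Answer: Modified duration = 4.4971

Derivation:
Coupon per period c = face * coupon_rate / m = 36.000000
Periods per year m = 1; per-period yield y/m = 0.037000
Number of cashflows N = 5
Cashflows (t years, CF_t, discount factor 1/(1+y/m)^(m*t), PV):
  t = 1.0000: CF_t = 36.000000, DF = 0.964320, PV = 34.715526
  t = 2.0000: CF_t = 36.000000, DF = 0.929913, PV = 33.476881
  t = 3.0000: CF_t = 36.000000, DF = 0.896734, PV = 32.282431
  t = 4.0000: CF_t = 36.000000, DF = 0.864739, PV = 31.130599
  t = 5.0000: CF_t = 1036.000000, DF = 0.833885, PV = 863.904972
Price P = sum_t PV_t = 995.510408
First compute Macaulay numerator sum_t t * PV_t:
  t * PV_t at t = 1.0000: 34.715526
  t * PV_t at t = 2.0000: 66.953762
  t * PV_t at t = 3.0000: 96.847293
  t * PV_t at t = 4.0000: 124.522395
  t * PV_t at t = 5.0000: 4319.524860
Macaulay duration D = 4642.563836 / 995.510408 = 4.663501
Modified duration = D / (1 + y/m) = 4.663501 / (1 + 0.037000) = 4.497108


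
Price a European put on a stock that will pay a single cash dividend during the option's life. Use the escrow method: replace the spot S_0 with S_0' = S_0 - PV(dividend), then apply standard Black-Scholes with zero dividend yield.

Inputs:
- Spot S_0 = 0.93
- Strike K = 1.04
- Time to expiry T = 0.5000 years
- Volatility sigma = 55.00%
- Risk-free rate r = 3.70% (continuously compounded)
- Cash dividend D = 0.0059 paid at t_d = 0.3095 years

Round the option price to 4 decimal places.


PV(D) = D * exp(-r * t_d) = 0.0059 * 0.98861382 = 0.00583282
S_0' = S_0 - PV(D) = 0.9300 - 0.00583282 = 0.92416718
d1 = (ln(S_0'/K) + (r + sigma^2/2)*T) / (sigma*sqrt(T)) = -0.06160316
d2 = d1 - sigma*sqrt(T) = -0.45051189
exp(-rT) = 0.98167007
N(-d1) = 0.52456057; N(-d2) = 0.67382931
P = K * exp(-rT) * N(-d2) - S_0' * N(-d1) = 1.0400 * 0.98167007 * 0.67382931 - 0.92416718 * 0.52456057 = 0.2032

Answer: Price = 0.2032


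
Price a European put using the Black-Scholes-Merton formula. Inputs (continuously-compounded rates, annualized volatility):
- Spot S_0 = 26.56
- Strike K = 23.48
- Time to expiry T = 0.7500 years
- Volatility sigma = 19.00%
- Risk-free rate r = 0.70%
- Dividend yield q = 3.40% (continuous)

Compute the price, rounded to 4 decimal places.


Answer: Price = 0.6529

Derivation:
d1 = (ln(S/K) + (r - q + 0.5*sigma^2) * T) / (sigma * sqrt(T)) = 0.70828620
d2 = d1 - sigma * sqrt(T) = 0.54374137
exp(-rT) = 0.99476376; exp(-qT) = 0.97482238
P = K * exp(-rT) * N(-d2) - S_0 * exp(-qT) * N(-d1)
N(-d1) = 0.23938377; N(-d2) = 0.29330973
P = 23.4800 * 0.99476376 * 0.29330973 - 26.5600 * 0.97482238 * 0.23938377 = 0.6529


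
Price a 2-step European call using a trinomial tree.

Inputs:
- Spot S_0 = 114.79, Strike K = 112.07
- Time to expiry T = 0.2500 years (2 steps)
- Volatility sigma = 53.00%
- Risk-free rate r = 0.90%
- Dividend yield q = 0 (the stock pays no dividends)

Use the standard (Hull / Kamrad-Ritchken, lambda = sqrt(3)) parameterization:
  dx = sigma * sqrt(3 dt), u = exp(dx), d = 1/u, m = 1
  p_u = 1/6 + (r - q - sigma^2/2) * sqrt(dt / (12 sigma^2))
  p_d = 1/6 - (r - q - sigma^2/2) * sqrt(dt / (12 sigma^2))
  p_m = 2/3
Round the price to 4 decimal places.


Answer: Price = V(0,0) = 12.2869

Derivation:
dt = T/N = 0.125000; dx = sigma*sqrt(3*dt) = 0.324557
u = exp(dx) = 1.383418; d = 1/u = 0.722847
p_u = 0.141353, p_m = 0.666667, p_d = 0.191980
Discount per step: exp(-r*dt) = 0.998876
Stock lattice S(k, j) with j the centered position index:
  k=0: S(0,+0) = 114.7900
  k=1: S(1,-1) = 82.9756; S(1,+0) = 114.7900; S(1,+1) = 158.8026
  k=2: S(2,-2) = 59.9787; S(2,-1) = 82.9756; S(2,+0) = 114.7900; S(2,+1) = 158.8026; S(2,+2) = 219.6904
Terminal payoffs V(N, j) = max(S_T - K, 0):
  V(2,-2) = 0.000000; V(2,-1) = 0.000000; V(2,+0) = 2.720000; V(2,+1) = 46.732575; V(2,+2) = 107.620372
Backward induction: V(k, j) = exp(-r*dt) * [p_u * V(k+1, j+1) + p_m * V(k+1, j) + p_d * V(k+1, j-1)]
  V(1,-1) = exp(-r*dt) * [p_u*2.720000 + p_m*0.000000 + p_d*0.000000] = 0.384049
  V(1,+0) = exp(-r*dt) * [p_u*46.732575 + p_m*2.720000 + p_d*0.000000] = 8.409673
  V(1,+1) = exp(-r*dt) * [p_u*107.620372 + p_m*46.732575 + p_d*2.720000] = 46.837014
  V(0,+0) = exp(-r*dt) * [p_u*46.837014 + p_m*8.409673 + p_d*0.384049] = 12.286916
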